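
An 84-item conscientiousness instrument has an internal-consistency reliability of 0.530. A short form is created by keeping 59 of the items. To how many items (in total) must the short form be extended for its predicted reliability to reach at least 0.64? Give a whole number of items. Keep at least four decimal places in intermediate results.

Short-form reliability: n = 59/84 = 0.7024; r_59 = n·r/(1+(n−1)r) ≈ 0.4420
Length factor from the short form to reach 0.64: n' = 0.64(1 − 0.4420) / [0.4420(1 − 0.64)] ≈ 2.2443
Items = 2.2443 × 59 ≈ 132.41 → 133

133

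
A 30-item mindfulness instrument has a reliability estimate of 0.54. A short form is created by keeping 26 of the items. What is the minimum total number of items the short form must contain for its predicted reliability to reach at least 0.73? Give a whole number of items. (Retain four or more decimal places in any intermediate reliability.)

Short-form reliability: n = 26/30 = 0.8667; r_26 = n·r/(1+(n−1)r) ≈ 0.5043
Length factor from the short form to reach 0.73: n' = 0.73(1 − 0.5043) / [0.5043(1 − 0.73)] ≈ 2.6576
Total items = 2.6576 × 26 = 69.10, rounded up to 70.

70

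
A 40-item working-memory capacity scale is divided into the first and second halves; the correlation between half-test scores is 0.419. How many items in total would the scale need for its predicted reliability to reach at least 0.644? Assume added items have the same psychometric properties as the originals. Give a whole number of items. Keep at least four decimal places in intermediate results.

51

r_full = 2(0.419)/(1 + 0.419) = 0.5906
n = r_tgt(1 − r_full) / [r_full(1 − r_tgt)] = 0.644 × 0.4094 / (0.5906 × 0.356) ≈ 1.2540
Required items = 1.2540 × 40 = 50.16, so 51 items.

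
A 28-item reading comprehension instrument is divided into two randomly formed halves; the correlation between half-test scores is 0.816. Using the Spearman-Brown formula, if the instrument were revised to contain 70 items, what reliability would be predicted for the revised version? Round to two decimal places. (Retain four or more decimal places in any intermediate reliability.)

Spearman-Brown correction (n = 2): r_full = 2·0.816/(1 + 0.816) = 0.8987
Length factor from 28 to 70 items: n = 70/28 = 2.5000
r_new = n·r_full / (1 + (n − 1)·r_full) = 2.2468 / 2.3481 ≈ 0.9569

0.96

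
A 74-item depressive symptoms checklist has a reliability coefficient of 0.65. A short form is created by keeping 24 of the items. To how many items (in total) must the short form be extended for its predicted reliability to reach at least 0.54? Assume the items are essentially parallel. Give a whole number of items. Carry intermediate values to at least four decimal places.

Short-form reliability: n = 24/74 = 0.3243; r_24 = n·r/(1+(n−1)r) ≈ 0.3759
Then solve for n' with r_old = 0.3759, r_target = 0.54: n' = 0.54(1 − 0.3759)/[0.3759(1 − 0.54)] = 1.9490
Items = 1.9490 × 24 ≈ 46.78 → 47

47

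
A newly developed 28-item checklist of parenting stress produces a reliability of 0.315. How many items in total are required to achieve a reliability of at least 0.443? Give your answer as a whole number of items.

n = 0.443(1 − 0.315) / [0.315(1 − 0.443)]
n = 0.303455 / 0.175455 ≈ 1.7295
1.7295 × 28 = 48.43 → 49 items

49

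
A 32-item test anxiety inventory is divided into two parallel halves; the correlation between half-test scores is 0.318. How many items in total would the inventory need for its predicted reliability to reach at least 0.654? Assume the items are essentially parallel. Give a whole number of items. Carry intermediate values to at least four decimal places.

Corrected full-test reliability: r_full = 2 × 0.318 / (1 + 0.318) ≈ 0.4825
Solve Spearman-Brown for n: n = 0.654(1 − 0.4825) / [0.4825(1 − 0.654)] = 2.0273
Items = 2.0273 × 32 ≈ 64.87 → 65

65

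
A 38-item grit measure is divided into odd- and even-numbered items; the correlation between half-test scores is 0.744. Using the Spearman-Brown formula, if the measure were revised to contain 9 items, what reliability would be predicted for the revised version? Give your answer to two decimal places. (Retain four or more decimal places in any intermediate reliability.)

0.58

First correct the split-half correlation to full-test reliability: r_full = 2 × 0.744 / (1 + 0.744) ≈ 0.8532
Then adjust to 9 items: n = 9/38 = 0.2368
r_new = n·r_full / (1 + (n − 1)·r_full) = 0.2020 / 0.3488 ≈ 0.5791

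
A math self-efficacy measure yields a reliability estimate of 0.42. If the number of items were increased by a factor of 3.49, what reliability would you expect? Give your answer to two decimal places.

Apply the Spearman-Brown prophecy formula, r' = nr / [1 + (n − 1)r]:
r_new = 3.49·0.42 / [1 + (3.49 − 1)·0.42]
r_new = 1.4658 / 2.0458 ≈ 0.7165

0.72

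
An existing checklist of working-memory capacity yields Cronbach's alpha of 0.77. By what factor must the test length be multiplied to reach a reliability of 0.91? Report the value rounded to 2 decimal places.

3.02

Rearranging the Spearman-Brown formula for n,
n = r_target (1 − r_old) / [ r_old (1 − r_target) ]
n = 0.91(1 − 0.77) / [0.77(1 − 0.91)]
n = 0.2093 / 0.0693 ≈ 3.0202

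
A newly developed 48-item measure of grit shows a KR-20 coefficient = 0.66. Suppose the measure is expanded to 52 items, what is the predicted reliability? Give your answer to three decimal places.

Length ratio n = 52/48 = 1.0833
r_new = 1.0833·0.66 / [1 + (1.0833 − 1)·0.66]
     = 0.7150 / 1.0550 = 0.6777

0.678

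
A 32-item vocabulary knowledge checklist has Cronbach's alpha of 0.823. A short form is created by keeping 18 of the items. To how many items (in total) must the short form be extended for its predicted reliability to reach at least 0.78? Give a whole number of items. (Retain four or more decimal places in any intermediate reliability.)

25

First, r for the 18-item form: n = 18/32 = 0.5625, so r_18 = 0.5625·0.823/(1 + (0.5625 − 1)·0.823) = 0.7234
Then solve for n' with r_old = 0.7234, r_target = 0.78: n' = 0.78(1 − 0.7234)/[0.7234(1 − 0.78)] = 1.3556
Items = 1.3556 × 18 ≈ 24.40 → 25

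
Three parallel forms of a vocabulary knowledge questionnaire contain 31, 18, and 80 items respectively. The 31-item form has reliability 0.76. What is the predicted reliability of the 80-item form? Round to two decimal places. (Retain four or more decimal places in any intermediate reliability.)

The 18-item form is not needed; work directly from the 31-item form with n = 80/31 = 2.5806.
r_{80} = n·r / (1 + (n − 1)·r) = 1.9613 / 2.2013 ≈ 0.8910

0.89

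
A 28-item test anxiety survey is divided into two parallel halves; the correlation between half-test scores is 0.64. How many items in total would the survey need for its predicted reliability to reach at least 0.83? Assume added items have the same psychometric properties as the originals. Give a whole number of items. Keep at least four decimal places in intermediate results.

r_full = 2(0.64)/(1 + 0.64) = 0.7805
Solve Spearman-Brown for n: n = 0.83(1 − 0.7805) / [0.7805(1 − 0.83)] = 1.3731
Items = 1.3731 × 28 ≈ 38.45 → 39

39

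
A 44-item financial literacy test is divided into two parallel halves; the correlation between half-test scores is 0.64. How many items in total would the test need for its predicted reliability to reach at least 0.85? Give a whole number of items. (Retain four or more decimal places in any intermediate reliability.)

71

Corrected full-test reliability: r_full = 2 × 0.64 / (1 + 0.64) ≈ 0.7805
Solve Spearman-Brown for n: n = 0.85(1 − 0.7805) / [0.7805(1 − 0.85)] = 1.5936
Required items = 1.5936 × 44 = 70.12, so 71 items.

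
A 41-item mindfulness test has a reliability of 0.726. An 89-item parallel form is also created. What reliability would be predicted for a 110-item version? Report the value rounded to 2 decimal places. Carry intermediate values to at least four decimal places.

0.88

Only the ratio of lengths matters: n = 110/41 = 2.6829
r_{110} = n·r / (1 + (n − 1)·r) = 1.9478 / 2.2218 ≈ 0.8767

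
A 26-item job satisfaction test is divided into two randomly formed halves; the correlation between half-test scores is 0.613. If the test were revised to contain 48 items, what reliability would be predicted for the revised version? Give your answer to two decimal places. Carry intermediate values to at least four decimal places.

0.85

First correct the split-half correlation to full-test reliability: r_full = 2 × 0.613 / (1 + 0.613) ≈ 0.7601
Length factor from 26 to 48 items: n = 48/26 = 1.8462
r_new = n·r_full / (1 + (n − 1)·r_full) = 1.4033 / 1.6432 ≈ 0.8540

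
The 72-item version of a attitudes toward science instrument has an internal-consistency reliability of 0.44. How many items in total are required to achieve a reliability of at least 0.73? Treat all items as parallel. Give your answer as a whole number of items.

Invert Spearman-Brown to solve for n:
n = r*(1 − r) / [ r (1 − r*) ]
n = 0.73 × (1 − 0.44) / [ 0.44 × (1 − 0.73) ]
n = 0.4088 / 0.1188 ≈ 3.4411
3.4411 × 72 = 247.76 → 248 items

248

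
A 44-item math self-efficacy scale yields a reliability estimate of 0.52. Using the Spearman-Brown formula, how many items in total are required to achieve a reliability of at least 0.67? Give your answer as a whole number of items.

83

n = 0.67(1 − 0.52) / [0.52(1 − 0.67)]
  = 0.3216 / 0.1716 = 1.8741
Items needed = n × 44 = 1.8741 × 44 ≈ 82.46 → round up to 83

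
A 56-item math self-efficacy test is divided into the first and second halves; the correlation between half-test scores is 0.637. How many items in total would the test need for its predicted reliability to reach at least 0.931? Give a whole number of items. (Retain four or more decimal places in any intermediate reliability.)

r_full = 2(0.637)/(1 + 0.637) = 0.7783
n = r_tgt(1 − r_full) / [r_full(1 − r_tgt)] = 0.931 × 0.2217 / (0.7783 × 0.069) ≈ 3.8434
Items = 3.8434 × 56 ≈ 215.23 → 216

216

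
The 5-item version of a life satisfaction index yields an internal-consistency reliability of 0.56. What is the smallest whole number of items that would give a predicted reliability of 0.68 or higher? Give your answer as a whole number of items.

9

Spearman-Brown solved for the length factor n:
n = r_target (1 − r_old) / [ r_old (1 − r_target) ]
n = 0.68 × (1 − 0.56) / [ 0.56 × (1 − 0.68) ]
n = 0.2992 / 0.1792 ≈ 1.6696
So the test needs 1.6696 × 5 ≈ 8.35 items; rounding up, 9.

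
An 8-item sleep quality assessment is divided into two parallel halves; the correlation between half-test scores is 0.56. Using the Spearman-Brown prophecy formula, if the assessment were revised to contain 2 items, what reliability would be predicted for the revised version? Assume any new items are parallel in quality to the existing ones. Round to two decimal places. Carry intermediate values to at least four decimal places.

0.39

Spearman-Brown correction (n = 2): r_full = 2·0.56/(1 + 0.56) = 0.7179
Length factor from 8 to 2 items: n = 2/8 = 0.2500
r_new = n·r_full / (1 + (n − 1)·r_full) = 0.1795 / 0.4616 ≈ 0.3889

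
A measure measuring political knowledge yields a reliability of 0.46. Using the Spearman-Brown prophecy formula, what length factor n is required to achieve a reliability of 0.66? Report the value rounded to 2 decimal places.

Invert Spearman-Brown to solve for n:
n = r_target (1 − r_old) / [ r_old (1 − r_target) ]
n = [0.66 × 0.54] / [0.46 × 0.34]
  = 0.3564 / 0.1564 = 2.2788

2.28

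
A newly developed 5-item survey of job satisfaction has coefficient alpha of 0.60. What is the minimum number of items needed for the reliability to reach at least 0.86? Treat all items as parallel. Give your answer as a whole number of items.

21

Spearman-Brown solved for the length factor n:
n = r*(1 − r) / [ r (1 − r*) ]
n = [0.86 × 0.40] / [0.60 × 0.14]
  = 0.3440 / 0.0840 = 4.0952
Items needed = n × 5 = 4.0952 × 5 ≈ 20.48 → round up to 21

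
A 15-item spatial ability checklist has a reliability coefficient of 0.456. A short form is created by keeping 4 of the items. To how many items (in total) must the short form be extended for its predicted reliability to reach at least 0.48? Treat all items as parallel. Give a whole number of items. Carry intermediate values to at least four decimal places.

Short-form reliability: n = 4/15 = 0.2667; r_4 = n·r/(1+(n−1)r) ≈ 0.1827
Length factor from the short form to reach 0.48: n' = 0.48(1 − 0.1827) / [0.1827(1 − 0.48)] ≈ 4.1293
Total items = 4.1293 × 4 = 16.52, rounded up to 17.

17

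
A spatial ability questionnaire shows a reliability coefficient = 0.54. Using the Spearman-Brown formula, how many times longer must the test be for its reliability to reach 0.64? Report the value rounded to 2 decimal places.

1.51

Invert Spearman-Brown to solve for n:
n = r_target (1 − r_old) / [ r_old (1 − r_target) ]
n = 0.64 × (1 − 0.54) / [ 0.54 × (1 − 0.64) ]
  = 0.2944 / 0.1944 = 1.5144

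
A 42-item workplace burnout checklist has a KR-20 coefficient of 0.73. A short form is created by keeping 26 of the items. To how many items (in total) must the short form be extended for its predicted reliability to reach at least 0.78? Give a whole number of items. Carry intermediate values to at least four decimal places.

First, r for the 26-item form: n = 26/42 = 0.6190, so r_26 = 0.6190·0.73/(1 + (0.6190 − 1)·0.73) = 0.6260
Then solve for n' with r_old = 0.6260, r_target = 0.78: n' = 0.78(1 − 0.6260)/[0.6260(1 − 0.78)] = 2.1182
Items = 2.1182 × 26 ≈ 55.07 → 56

56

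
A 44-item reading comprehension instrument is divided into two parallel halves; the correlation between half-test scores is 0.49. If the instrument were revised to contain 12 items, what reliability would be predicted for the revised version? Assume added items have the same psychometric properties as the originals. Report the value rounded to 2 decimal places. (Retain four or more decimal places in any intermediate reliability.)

First correct the split-half correlation to full-test reliability: r_full = 2 × 0.49 / (1 + 0.49) ≈ 0.6577
Then adjust to 12 items: n = 12/44 = 0.2727
r_new = n·r_full / (1 + (n − 1)·r_full) = 0.1794 / 0.5217 ≈ 0.3439

0.34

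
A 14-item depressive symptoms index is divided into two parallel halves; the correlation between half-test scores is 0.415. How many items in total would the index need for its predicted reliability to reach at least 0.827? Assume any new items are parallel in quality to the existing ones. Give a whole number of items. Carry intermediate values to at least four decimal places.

48

r_full = 2(0.415)/(1 + 0.415) = 0.5866
Solve Spearman-Brown for n: n = 0.827(1 − 0.5866) / [0.5866(1 − 0.827)] = 3.3689
Required items = 3.3689 × 14 = 47.16, so 48 items.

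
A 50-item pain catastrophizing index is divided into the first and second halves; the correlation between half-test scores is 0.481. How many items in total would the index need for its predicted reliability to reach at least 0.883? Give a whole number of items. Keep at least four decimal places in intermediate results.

r_full = 2(0.481)/(1 + 0.481) = 0.6496
n = r_tgt(1 − r_full) / [r_full(1 − r_tgt)] = 0.883 × 0.3504 / (0.6496 × 0.117) ≈ 4.0709
Required items = 4.0709 × 50 = 203.54, so 204 items.

204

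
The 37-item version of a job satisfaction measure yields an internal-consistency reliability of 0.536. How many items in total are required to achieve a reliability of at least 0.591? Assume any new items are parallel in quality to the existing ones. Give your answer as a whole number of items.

Spearman-Brown solved for the length factor n:
n = r_target (1 − r_old) / [ r_old (1 − r_target) ]
n = 0.591(1 − 0.536) / [0.536(1 − 0.591)]
n = 0.274224 / 0.219224 ≈ 1.2509
Items needed = n × 37 = 1.2509 × 37 ≈ 46.28 → round up to 47

47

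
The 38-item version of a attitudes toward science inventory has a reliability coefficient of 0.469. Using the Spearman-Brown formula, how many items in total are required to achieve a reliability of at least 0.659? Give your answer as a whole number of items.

n = [0.659 × 0.531] / [0.469 × 0.341]
n = 0.349929 / 0.159929 ≈ 2.1880
Items needed = n × 38 = 2.1880 × 38 ≈ 83.14 → round up to 84

84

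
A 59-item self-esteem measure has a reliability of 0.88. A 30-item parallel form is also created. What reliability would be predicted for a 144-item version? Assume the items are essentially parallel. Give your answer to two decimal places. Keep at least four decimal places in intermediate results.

0.95

Only the ratio of lengths matters: n = 144/59 = 2.4407
r_{144} = n·r / (1 + (n − 1)·r) = 2.1478 / 2.2678 ≈ 0.9471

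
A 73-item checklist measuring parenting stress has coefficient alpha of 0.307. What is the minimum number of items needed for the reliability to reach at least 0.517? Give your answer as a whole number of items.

Invert Spearman-Brown to solve for n:
n = r*(1 − r) / [ r (1 − r*) ]
n = 0.517 × (1 − 0.307) / [ 0.307 × (1 − 0.517) ]
  = 0.358281 / 0.148281 = 2.4162
So the test needs 2.4162 × 73 ≈ 176.38 items; rounding up, 177.

177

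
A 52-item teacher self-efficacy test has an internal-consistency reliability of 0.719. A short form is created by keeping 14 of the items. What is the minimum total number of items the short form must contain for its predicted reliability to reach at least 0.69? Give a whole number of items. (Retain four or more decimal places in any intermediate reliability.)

Short-form reliability: n = 14/52 = 0.2692; r_14 = n·r/(1+(n−1)r) ≈ 0.4079
Length factor from the short form to reach 0.69: n' = 0.69(1 − 0.4079) / [0.4079(1 − 0.69)] ≈ 3.2309
Items = 3.2309 × 14 ≈ 45.23 → 46

46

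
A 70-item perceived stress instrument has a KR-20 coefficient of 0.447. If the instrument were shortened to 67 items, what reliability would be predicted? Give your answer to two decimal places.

The new length is 67/70 = 0.9571 times the old.
Apply the Spearman-Brown prophecy formula, r' = nr / [1 + (n − 1)r]:
r_new = 0.9571·0.447 / [1 + (0.9571 − 1)·0.447]
     = 0.4278 / 0.9808 = 0.4362

0.44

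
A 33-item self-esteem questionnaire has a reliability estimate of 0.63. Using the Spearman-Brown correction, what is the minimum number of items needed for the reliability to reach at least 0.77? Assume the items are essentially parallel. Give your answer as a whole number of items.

65

Invert Spearman-Brown to solve for n:
n = r_target (1 − r_old) / [ r_old (1 − r_target) ]
n = 0.77(1 − 0.63) / [0.63(1 − 0.77)]
n = 0.2849 / 0.1449 ≈ 1.9662
Items needed = n × 33 = 1.9662 × 33 ≈ 64.88 → round up to 65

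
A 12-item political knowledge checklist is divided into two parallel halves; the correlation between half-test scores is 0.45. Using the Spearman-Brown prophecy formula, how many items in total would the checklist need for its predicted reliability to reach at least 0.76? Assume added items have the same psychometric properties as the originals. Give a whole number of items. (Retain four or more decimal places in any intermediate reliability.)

24

Corrected full-test reliability: r_full = 2 × 0.45 / (1 + 0.45) ≈ 0.6207
n = r_tgt(1 − r_full) / [r_full(1 − r_tgt)] = 0.76 × 0.3793 / (0.6207 × 0.24) ≈ 1.9351
Items = 1.9351 × 12 ≈ 23.22 → 24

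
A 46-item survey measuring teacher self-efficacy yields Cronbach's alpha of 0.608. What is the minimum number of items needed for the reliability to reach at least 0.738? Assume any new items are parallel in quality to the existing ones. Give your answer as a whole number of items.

Invert Spearman-Brown to solve for n:
n = r*(1 − r) / [ r (1 − r*) ]
n = 0.738 × (1 − 0.608) / [ 0.608 × (1 − 0.738) ]
n = 0.289296 / 0.159296 ≈ 1.8161
Items needed = n × 46 = 1.8161 × 46 ≈ 83.54 → round up to 84

84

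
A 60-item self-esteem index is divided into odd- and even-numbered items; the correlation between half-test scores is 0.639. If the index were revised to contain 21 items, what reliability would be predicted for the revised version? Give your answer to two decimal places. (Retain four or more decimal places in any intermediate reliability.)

First correct the split-half correlation to full-test reliability: r_full = 2 × 0.639 / (1 + 0.639) ≈ 0.7797
Then adjust to 21 items: n = 21/60 = 0.3500
r_new = n·r_full / (1 + (n − 1)·r_full) = 0.2729 / 0.4932 ≈ 0.5533

0.55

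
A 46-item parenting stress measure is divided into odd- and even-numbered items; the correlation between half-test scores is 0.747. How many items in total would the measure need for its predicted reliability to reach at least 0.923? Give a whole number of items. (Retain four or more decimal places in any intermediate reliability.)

94

r_full = 2(0.747)/(1 + 0.747) = 0.8552
Solve Spearman-Brown for n: n = 0.923(1 − 0.8552) / [0.8552(1 − 0.923)] = 2.0296
Items = 2.0296 × 46 ≈ 93.36 → 94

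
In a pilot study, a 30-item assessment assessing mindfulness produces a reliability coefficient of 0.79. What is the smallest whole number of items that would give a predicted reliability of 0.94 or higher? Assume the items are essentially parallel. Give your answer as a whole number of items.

125

n = 0.94(1 − 0.79) / [0.79(1 − 0.94)]
n = 0.1974 / 0.0474 ≈ 4.1646
So the test needs 4.1646 × 30 ≈ 124.94 items; rounding up, 125.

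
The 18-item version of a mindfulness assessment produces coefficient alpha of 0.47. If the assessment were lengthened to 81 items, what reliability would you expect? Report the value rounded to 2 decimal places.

The new length is 81/18 = 4.5 times the old.
Apply the Spearman-Brown prophecy formula, r' = nr / [1 + (n − 1)r]:
r_new = (4.5 × 0.47) / (1 + (4.5 − 1) × 0.47)
     = 2.1150 / 2.6450 = 0.7996

0.80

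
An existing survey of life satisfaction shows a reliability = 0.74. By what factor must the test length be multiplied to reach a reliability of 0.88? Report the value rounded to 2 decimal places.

2.58

Spearman-Brown solved for the length factor n:
n = r*(1 − r) / [ r (1 − r*) ]
n = [0.88 × 0.26] / [0.74 × 0.12]
  = 0.2288 / 0.0888 = 2.5766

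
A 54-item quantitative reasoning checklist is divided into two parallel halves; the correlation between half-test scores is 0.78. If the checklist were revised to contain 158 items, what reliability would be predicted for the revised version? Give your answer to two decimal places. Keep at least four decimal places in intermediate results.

0.95

First correct the split-half correlation to full-test reliability: r_full = 2 × 0.78 / (1 + 0.78) ≈ 0.8764
Length factor from 54 to 158 items: n = 158/54 = 2.9259
r_new = n·r_full / (1 + (n − 1)·r_full) = 2.5643 / 2.6879 ≈ 0.9540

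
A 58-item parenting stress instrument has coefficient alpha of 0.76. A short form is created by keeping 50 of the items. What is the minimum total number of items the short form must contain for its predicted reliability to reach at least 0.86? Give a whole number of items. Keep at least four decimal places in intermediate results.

First, r for the 50-item form: n = 50/58 = 0.8621, so r_50 = 0.8621·0.76/(1 + (0.8621 − 1)·0.76) = 0.7319
Length factor from the short form to reach 0.86: n' = 0.86(1 − 0.7319) / [0.7319(1 − 0.86)] ≈ 2.2502
Total items = 2.2502 × 50 = 112.51, rounded up to 113.

113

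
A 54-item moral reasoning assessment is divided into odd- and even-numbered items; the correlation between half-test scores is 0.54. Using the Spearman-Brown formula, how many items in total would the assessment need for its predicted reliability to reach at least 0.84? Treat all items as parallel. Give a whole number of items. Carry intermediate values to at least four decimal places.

121

r_full = 2(0.54)/(1 + 0.54) = 0.7013
n = r_tgt(1 − r_full) / [r_full(1 − r_tgt)] = 0.84 × 0.2987 / (0.7013 × 0.16) ≈ 2.2361
Required items = 2.2361 × 54 = 120.75, so 121 items.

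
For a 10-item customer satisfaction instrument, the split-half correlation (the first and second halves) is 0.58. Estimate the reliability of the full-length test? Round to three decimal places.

Each half is half the length of the full test, so the full test is n = 2 times a half.
r_full = 2r_hh / (1 + r_hh) = 2 × 0.58 / (1 + 0.58)
r_full = 1.1600 / 1.5800 ≈ 0.7342

0.734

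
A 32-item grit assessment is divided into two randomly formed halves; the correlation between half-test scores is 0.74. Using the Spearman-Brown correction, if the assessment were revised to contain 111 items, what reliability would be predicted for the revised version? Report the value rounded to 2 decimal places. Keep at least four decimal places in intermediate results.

0.95

Spearman-Brown correction (n = 2): r_full = 2·0.74/(1 + 0.74) = 0.8506
Length factor from 32 to 111 items: n = 111/32 = 3.4688
r_new = n·r_full / (1 + (n − 1)·r_full) = 2.9506 / 3.1000 ≈ 0.9518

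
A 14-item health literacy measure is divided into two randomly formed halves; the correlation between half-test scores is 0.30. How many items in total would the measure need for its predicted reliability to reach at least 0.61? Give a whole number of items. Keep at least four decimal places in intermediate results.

r_full = 2(0.30)/(1 + 0.30) = 0.4615
n = r_tgt(1 − r_full) / [r_full(1 − r_tgt)] = 0.61 × 0.5385 / (0.4615 × 0.39) ≈ 1.8251
Required items = 1.8251 × 14 = 25.55, so 26 items.

26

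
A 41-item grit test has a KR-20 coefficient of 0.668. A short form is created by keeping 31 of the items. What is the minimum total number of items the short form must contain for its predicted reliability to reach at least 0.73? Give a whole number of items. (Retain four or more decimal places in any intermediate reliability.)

Short-form reliability: n = 31/41 = 0.7561; r_31 = n·r/(1+(n−1)r) ≈ 0.6034
Then solve for n' with r_old = 0.6034, r_target = 0.73: n' = 0.73(1 − 0.6034)/[0.6034(1 − 0.73)] = 1.7771
Items = 1.7771 × 31 ≈ 55.09 → 56

56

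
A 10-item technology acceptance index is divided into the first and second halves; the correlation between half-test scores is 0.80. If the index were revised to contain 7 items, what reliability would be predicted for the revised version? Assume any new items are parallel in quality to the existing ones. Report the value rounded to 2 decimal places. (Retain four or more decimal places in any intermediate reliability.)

0.85

Spearman-Brown correction (n = 2): r_full = 2·0.80/(1 + 0.80) = 0.8889
Length factor from 10 to 7 items: n = 7/10 = 0.7000
r_new = n·r_full / (1 + (n − 1)·r_full) = 0.6222 / 0.7333 ≈ 0.8485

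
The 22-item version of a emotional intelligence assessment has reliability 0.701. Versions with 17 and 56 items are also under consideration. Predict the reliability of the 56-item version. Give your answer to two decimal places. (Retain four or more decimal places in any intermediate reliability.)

Only the ratio of lengths matters: n = 56/22 = 2.5455
r_{56} = n·r / (1 + (n − 1)·r) = 1.7844 / 2.0834 ≈ 0.8565

0.86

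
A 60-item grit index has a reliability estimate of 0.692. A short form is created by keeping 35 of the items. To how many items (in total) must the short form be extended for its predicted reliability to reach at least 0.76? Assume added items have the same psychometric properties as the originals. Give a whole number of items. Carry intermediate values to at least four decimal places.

85

Short-form reliability: n = 35/60 = 0.5833; r_35 = n·r/(1+(n−1)r) ≈ 0.5672
Length factor from the short form to reach 0.76: n' = 0.76(1 − 0.5672) / [0.5672(1 − 0.76)] ≈ 2.4163
Total items = 2.4163 × 35 = 84.57, rounded up to 85.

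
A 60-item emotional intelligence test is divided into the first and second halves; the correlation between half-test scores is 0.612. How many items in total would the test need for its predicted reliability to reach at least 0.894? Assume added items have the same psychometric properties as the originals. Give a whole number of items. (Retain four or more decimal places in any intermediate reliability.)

161

Corrected full-test reliability: r_full = 2 × 0.612 / (1 + 0.612) ≈ 0.7593
Solve Spearman-Brown for n: n = 0.894(1 − 0.7593) / [0.7593(1 − 0.894)] = 2.6736
Items = 2.6736 × 60 ≈ 160.42 → 161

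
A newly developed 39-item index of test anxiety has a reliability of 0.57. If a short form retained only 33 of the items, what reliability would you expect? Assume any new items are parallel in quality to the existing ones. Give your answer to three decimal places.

Length ratio n = 33/39 = 0.8462
Apply the Spearman-Brown prophecy formula, r' = nr / [1 + (n − 1)r]:
r_new = 0.8462·0.57 / [1 + (0.8462 − 1)·0.57]
r_new = 0.4823 / 0.9123 ≈ 0.5287

0.529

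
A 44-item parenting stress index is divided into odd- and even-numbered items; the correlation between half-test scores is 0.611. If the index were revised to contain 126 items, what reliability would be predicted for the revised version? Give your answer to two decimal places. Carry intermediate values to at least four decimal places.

0.90

Full-test reliability from the split-half r: r_full = 2(0.611)/(1 + 0.611) = 0.7585
Then adjust to 126 items: n = 126/44 = 2.8636
r_new = n·r_full / (1 + (n − 1)·r_full) = 2.1720 / 2.4135 ≈ 0.8999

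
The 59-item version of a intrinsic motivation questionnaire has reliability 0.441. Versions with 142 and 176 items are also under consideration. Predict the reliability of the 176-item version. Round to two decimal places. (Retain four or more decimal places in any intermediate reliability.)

The 142-item form is not needed; work directly from the 59-item form with n = 176/59 = 2.9831.
r_{176} = n·r / (1 + (n − 1)·r) = 1.3155 / 1.8745 ≈ 0.7018

0.70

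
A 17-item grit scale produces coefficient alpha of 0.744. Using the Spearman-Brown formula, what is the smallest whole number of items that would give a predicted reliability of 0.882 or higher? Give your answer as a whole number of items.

44

n = [0.882 × 0.256] / [0.744 × 0.118]
  = 0.225792 / 0.087792 = 2.5719
2.5719 × 17 = 43.72 → 44 items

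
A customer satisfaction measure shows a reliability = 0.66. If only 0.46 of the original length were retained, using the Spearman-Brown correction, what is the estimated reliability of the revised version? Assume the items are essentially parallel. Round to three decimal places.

0.472

By Spearman-Brown, r_new = n r / (1 + (n − 1) r).
r_new = 0.46·0.66 / [1 + (0.46 − 1)·0.66]
     = 0.3036 / 0.6436 = 0.4717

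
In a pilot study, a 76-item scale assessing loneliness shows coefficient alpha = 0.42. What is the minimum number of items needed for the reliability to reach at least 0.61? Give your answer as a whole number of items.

Invert Spearman-Brown to solve for n:
n = r_target (1 − r_old) / [ r_old (1 − r_target) ]
n = 0.61 × (1 − 0.42) / [ 0.42 × (1 − 0.61) ]
n = 0.3538 / 0.1638 ≈ 2.1600
2.1600 × 76 = 164.16 → 165 items

165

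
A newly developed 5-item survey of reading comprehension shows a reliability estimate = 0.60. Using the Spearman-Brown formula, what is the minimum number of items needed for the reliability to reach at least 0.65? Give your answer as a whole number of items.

7

Rearranging the Spearman-Brown formula for n,
n = r_target (1 − r_old) / [ r_old (1 − r_target) ]
n = 0.65 × (1 − 0.60) / [ 0.60 × (1 − 0.65) ]
n = 0.2600 / 0.2100 ≈ 1.2381
1.2381 × 5 = 6.19 → 7 items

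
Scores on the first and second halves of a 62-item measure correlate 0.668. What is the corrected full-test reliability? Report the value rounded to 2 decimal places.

0.80

Each half is half the length of the full test, so the full test is n = 2 times a half.
r_full = 2(0.668) / (1 + 0.668)
r_full = 1.3360 / 1.6680 ≈ 0.8010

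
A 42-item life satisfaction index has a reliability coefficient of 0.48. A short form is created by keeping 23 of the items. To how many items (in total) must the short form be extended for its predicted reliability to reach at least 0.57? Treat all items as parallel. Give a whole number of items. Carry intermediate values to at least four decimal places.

61

First, r for the 23-item form: n = 23/42 = 0.5476, so r_23 = 0.5476·0.48/(1 + (0.5476 − 1)·0.48) = 0.3358
Then solve for n' with r_old = 0.3358, r_target = 0.57: n' = 0.57(1 − 0.3358)/[0.3358(1 − 0.57)] = 2.6220
Total items = 2.6220 × 23 = 60.31, rounded up to 61.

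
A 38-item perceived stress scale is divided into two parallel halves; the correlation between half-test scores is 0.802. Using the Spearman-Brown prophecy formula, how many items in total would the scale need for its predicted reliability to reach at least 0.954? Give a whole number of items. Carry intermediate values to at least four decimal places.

Corrected full-test reliability: r_full = 2 × 0.802 / (1 + 0.802) ≈ 0.8901
n = r_tgt(1 − r_full) / [r_full(1 − r_tgt)] = 0.954 × 0.1099 / (0.8901 × 0.046) ≈ 2.5606
Items = 2.5606 × 38 ≈ 97.30 → 98

98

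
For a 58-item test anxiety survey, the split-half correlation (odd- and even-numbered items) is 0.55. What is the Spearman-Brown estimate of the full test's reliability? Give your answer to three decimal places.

r_full = 2(0.55) / (1 + 0.55)
       = 1.1000 / 1.5500 = 0.7097

0.710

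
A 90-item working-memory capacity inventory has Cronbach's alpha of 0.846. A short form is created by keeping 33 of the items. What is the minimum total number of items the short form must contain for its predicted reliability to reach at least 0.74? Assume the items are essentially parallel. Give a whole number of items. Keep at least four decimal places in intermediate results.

47

First, r for the 33-item form: n = 33/90 = 0.3667, so r_33 = 0.3667·0.846/(1 + (0.3667 − 1)·0.846) = 0.6683
Length factor from the short form to reach 0.74: n' = 0.74(1 − 0.6683) / [0.6683(1 − 0.74)] ≈ 1.4126
Total items = 1.4126 × 33 = 46.62, rounded up to 47.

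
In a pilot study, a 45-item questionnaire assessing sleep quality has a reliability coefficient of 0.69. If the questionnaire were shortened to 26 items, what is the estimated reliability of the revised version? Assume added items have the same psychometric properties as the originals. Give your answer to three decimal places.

0.563

n = 26/45 = 0.5778
Spearman-Brown: r_new = n·r / (1 + (n − 1)·r)
r_new = (0.5778 × 0.69) / (1 + (0.5778 − 1) × 0.69)
r_new = 0.3987 / 0.7087 ≈ 0.5626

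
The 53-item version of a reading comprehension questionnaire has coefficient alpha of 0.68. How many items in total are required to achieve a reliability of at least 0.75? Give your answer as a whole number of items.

Invert Spearman-Brown to solve for n:
n = r_target (1 − r_old) / [ r_old (1 − r_target) ]
n = 0.75 × (1 − 0.68) / [ 0.68 × (1 − 0.75) ]
n = 0.2400 / 0.1700 ≈ 1.4118
Items needed = n × 53 = 1.4118 × 53 ≈ 74.83 → round up to 75

75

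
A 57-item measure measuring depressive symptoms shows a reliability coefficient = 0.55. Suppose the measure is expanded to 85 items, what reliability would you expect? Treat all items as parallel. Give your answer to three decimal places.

0.646

The new length is 85/57 = 1.4912 times the old.
Apply the Spearman-Brown prophecy formula, r' = nr / [1 + (n − 1)r]:
r_new = (1.4912 × 0.55) / (1 + (1.4912 − 1) × 0.55)
     = 0.8202 / 1.2702 = 0.6457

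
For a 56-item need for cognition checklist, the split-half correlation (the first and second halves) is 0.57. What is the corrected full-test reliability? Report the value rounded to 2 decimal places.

r_full = 2r_hh / (1 + r_hh) = 2 × 0.57 / (1 + 0.57)
r_full = 1.1400 / 1.5700 ≈ 0.7261

0.73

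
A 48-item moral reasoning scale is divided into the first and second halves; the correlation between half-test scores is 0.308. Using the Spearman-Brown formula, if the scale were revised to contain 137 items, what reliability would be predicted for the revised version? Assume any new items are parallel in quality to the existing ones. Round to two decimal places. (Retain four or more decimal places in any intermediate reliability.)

0.72

First correct the split-half correlation to full-test reliability: r_full = 2 × 0.308 / (1 + 0.308) ≈ 0.4709
Length factor from 48 to 137 items: n = 137/48 = 2.8542
r_new = n·r_full / (1 + (n − 1)·r_full) = 1.3440 / 1.8731 ≈ 0.7175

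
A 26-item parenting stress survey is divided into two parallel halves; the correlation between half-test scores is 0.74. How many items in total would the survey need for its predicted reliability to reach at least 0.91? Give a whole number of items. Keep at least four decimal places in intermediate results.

47

r_full = 2(0.74)/(1 + 0.74) = 0.8506
n = r_tgt(1 − r_full) / [r_full(1 − r_tgt)] = 0.91 × 0.1494 / (0.8506 × 0.09) ≈ 1.7759
Required items = 1.7759 × 26 = 46.17, so 47 items.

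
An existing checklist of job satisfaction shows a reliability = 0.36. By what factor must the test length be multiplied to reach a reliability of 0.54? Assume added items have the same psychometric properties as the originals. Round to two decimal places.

2.09

Rearranging the Spearman-Brown formula for n,
n = r*(1 − r) / [ r (1 − r*) ]
n = 0.54(1 − 0.36) / [0.36(1 − 0.54)]
  = 0.3456 / 0.1656 = 2.0870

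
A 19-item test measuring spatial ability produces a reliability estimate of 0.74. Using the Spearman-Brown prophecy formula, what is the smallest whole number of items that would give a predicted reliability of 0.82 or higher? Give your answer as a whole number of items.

31

n = [0.82 × 0.26] / [0.74 × 0.18]
  = 0.2132 / 0.1332 = 1.6006
So the test needs 1.6006 × 19 ≈ 30.41 items; rounding up, 31.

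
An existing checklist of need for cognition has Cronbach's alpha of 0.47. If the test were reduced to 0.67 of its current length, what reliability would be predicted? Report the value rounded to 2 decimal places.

0.37

By Spearman-Brown, r_new = n r / (1 + (n − 1) r).
r_new = 0.67·0.47 / [1 + (0.67 − 1)·0.47]
     = 0.3149 / 0.8449 = 0.3727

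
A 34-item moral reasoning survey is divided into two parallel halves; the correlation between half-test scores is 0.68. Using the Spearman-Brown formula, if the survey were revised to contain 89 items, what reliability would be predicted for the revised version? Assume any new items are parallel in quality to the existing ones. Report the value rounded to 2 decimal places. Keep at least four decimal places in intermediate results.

Spearman-Brown correction (n = 2): r_full = 2·0.68/(1 + 0.68) = 0.8095
Length factor from 34 to 89 items: n = 89/34 = 2.6176
r_new = n·r_full / (1 + (n − 1)·r_full) = 2.1189 / 2.3094 ≈ 0.9175

0.92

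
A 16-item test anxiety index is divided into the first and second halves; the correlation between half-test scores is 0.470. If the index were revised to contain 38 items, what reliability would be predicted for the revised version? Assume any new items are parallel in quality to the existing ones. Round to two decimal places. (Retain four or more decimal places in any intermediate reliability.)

0.81

Full-test reliability from the split-half r: r_full = 2(0.470)/(1 + 0.470) = 0.6395
Length factor from 16 to 38 items: n = 38/16 = 2.3750
r_new = n·r_full / (1 + (n − 1)·r_full) = 1.5188 / 1.8793 ≈ 0.8082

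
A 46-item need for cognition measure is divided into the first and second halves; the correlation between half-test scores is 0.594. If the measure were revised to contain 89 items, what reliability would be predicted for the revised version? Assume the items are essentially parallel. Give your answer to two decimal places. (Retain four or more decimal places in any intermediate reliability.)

First correct the split-half correlation to full-test reliability: r_full = 2 × 0.594 / (1 + 0.594) ≈ 0.7453
Length factor from 46 to 89 items: n = 89/46 = 1.9348
r_new = n·r_full / (1 + (n − 1)·r_full) = 1.4420 / 1.6967 ≈ 0.8499

0.85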